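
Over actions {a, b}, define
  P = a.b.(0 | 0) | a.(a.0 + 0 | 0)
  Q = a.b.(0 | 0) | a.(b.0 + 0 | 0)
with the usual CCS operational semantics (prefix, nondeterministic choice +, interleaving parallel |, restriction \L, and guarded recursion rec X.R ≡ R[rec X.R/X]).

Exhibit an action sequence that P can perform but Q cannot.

P's transition system — 9 states:
  u0 = a.b.(0 | 0) | a.(a.0 + 0 | 0) | =a=> u1, =a=> u2
  u1 = a.b.(0 | 0) | (a.0 + 0 | 0) | =a=> u3, =a=> u4
  u2 = b.(0 | 0) | a.(a.0 + 0 | 0) | =a=> u4, =b=> u5
  u3 = a.b.(0 | 0) | 0 | =a=> u6
  u4 = b.(0 | 0) | (a.0 + 0 | 0) | =a=> u6, =b=> u7
  u5 = 0 | 0 | a.(a.0 + 0 | 0) | =a=> u7
  u6 = b.(0 | 0) | 0 | =b=> u8
  u7 = 0 | 0 | (a.0 + 0 | 0) | =a=> u8
  u8 = 0 | 0 | 0 | stopped
Q's transition system — 9 states:
  v0 = a.b.(0 | 0) | a.(b.0 + 0 | 0) | =a=> v1, =a=> v2
  v1 = a.b.(0 | 0) | (b.0 + 0 | 0) | =a=> v3, =b=> v4
  v2 = b.(0 | 0) | a.(b.0 + 0 | 0) | =a=> v3, =b=> v5
  v3 = b.(0 | 0) | (b.0 + 0 | 0) | =b=> v6, =b=> v7
  v4 = a.b.(0 | 0) | 0 | =a=> v7
  v5 = 0 | 0 | a.(b.0 + 0 | 0) | =a=> v6
  v6 = 0 | 0 | (b.0 + 0 | 0) | =b=> v8
  v7 = b.(0 | 0) | 0 | =b=> v8
  v8 = 0 | 0 | 0 | stopped
Run σ = ⟨aaa⟩ on P: start {u0}
  step 1 (a): {u1, u2}
  step 2 (a): {u3, u4}
  step 3 (a): {u6}
  P completes σ.
Run σ = ⟨aaa⟩ on Q: start {v0}
  step 1 (a): {v1, v2}
  step 2 (a): {v3}
  step 3 (a): no successor for Q

aaa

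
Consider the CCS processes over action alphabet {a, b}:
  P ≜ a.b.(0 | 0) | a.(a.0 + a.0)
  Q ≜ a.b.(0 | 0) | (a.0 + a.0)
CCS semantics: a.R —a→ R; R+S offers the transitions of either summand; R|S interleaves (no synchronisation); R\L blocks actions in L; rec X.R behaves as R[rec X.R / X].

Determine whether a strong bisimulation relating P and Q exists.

LTS(P): 9 reachable states
  s0 = a.b.(0 | 0) | a.(a.0 + a.0) :: —a→ s1, —a→ s2
  s1 = a.b.(0 | 0) | (a.0 + a.0) :: —a→ s3, —a→ s4
  s2 = b.(0 | 0) | a.(a.0 + a.0) :: —a→ s4, —b→ s5
  s3 = a.b.(0 | 0) | 0 :: —a→ s6
  s4 = b.(0 | 0) | (a.0 + a.0) :: —a→ s6, —b→ s7
  s5 = 0 | 0 | a.(a.0 + a.0) :: —a→ s7
  s6 = b.(0 | 0) | 0 :: —b→ s8
  s7 = 0 | 0 | (a.0 + a.0) :: —a→ s8
  s8 = 0 | 0 | 0 :: stopped
LTS(Q): 6 reachable states
  t0 = a.b.(0 | 0) | (a.0 + a.0) :: —a→ t1, —a→ t2
  t1 = a.b.(0 | 0) | 0 :: —a→ t3
  t2 = b.(0 | 0) | (a.0 + a.0) :: —a→ t3, —b→ t4
  t3 = b.(0 | 0) | 0 :: —b→ t5
  t4 = 0 | 0 | (a.0 + a.0) :: —a→ t5
  t5 = 0 | 0 | 0 :: stopped
Bisimilarity quotient blocks:
  B0 = {s0}
  B1 = {s1, t0}
  B2 = {s4, t2}
  B3 = {s6, t3}
  B4 = {s8, t5}
  B5 = {s7, t4}
  B6 = {s3, t1}
  B7 = {s2}
  B8 = {s5}
s0 ∈ B0, t0 ∈ B1 → different blocks

not bisimilar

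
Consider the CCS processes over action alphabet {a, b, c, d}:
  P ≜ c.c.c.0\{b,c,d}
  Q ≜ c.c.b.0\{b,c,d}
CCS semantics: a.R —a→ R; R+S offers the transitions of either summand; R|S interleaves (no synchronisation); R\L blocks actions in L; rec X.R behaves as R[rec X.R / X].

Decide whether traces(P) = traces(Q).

P's transition system — 4 states:
  m0 = c.c.c.0\{b,c,d} | ··c··> m1
  m1 = c.c.0\{b,c,d} | ··c··> m2
  m2 = c.0\{b,c,d} | ··c··> m3
  m3 = 0\{b,c,d} | ∅
Q's transition system — 4 states:
  n0 = c.c.b.0\{b,c,d} | ··c··> n1
  n1 = c.b.0\{b,c,d} | ··c··> n2
  n2 = b.0\{b,c,d} | ··b··> n3
  n3 = 0\{b,c,d} | ∅
Run σ = ⟨ccc⟩ on P: start {m0}
  [1] c ⇒ {m1}
  [2] c ⇒ {m2}
  [3] c ⇒ {m3}
  P completes σ.
Run σ = ⟨ccc⟩ on Q: start {n0}
  [1] c ⇒ {n1}
  [2] c ⇒ {n2}
  [3] c ⇒ no successor for Q

traces(P) ≠ traces(Q) — witness ⟨ccc⟩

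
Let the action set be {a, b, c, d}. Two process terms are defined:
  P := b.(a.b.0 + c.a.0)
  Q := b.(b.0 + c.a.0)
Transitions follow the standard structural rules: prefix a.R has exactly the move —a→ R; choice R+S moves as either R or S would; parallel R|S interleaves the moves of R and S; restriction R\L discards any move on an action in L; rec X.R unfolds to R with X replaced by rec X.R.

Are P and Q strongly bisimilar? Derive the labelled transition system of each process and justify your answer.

LTS(P): 5 reachable states
  p0 = b.(a.b.0 + c.a.0) has moves --b--▸ p1
  p1 = a.b.0 + c.a.0 has moves --a--▸ p2, --c--▸ p3
  p2 = b.0 has moves --b--▸ p4
  p3 = a.0 has moves --a--▸ p4
  p4 = 0 has moves ·
LTS(Q): 4 reachable states
  q0 = b.(b.0 + c.a.0) has moves --b--▸ q1
  q1 = b.0 + c.a.0 has moves --b--▸ q2, --c--▸ q3
  q2 = 0 has moves ·
  q3 = a.0 has moves --a--▸ q2
Coarsest stable partition (strong bisimilarity classes):
  B0 = {p0}
  B1 = {p1}
  B2 = {p2}
  B3 = {p4, q2}
  B4 = {p3, q3}
  B5 = {q0}
  B6 = {q1}
p0 ∈ B0, q0 ∈ B5 → different blocks

not bisimilar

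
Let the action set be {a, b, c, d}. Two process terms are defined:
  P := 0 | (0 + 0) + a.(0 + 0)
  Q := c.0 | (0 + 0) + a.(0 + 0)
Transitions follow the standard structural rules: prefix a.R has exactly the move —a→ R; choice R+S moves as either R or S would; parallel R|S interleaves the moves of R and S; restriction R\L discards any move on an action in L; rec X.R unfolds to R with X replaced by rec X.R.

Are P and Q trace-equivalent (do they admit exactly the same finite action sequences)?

P's transition system — 2 states:
  m0 = 0 | (0 + 0) + a.(0 + 0) ⊢ ··a··> m1
  m1 = 0 + 0 ⊢ ∅
Q's transition system — 3 states:
  n0 = c.0 | (0 + 0) + a.(0 + 0) ⊢ ··a··> n1, ··c··> n2
  n1 = 0 + 0 ⊢ ∅
  n2 = 0 | (0 + 0) ⊢ ∅
Run σ = ⟨c⟩ on Q: start {n0}
  [1] c ⇒ {n2}
  — Q admits the full trace.
Run σ = ⟨c⟩ on P: start {m0}
  [1] c ⇒ ∅  — P cannot continue

trace-distinct — witness ⟨c⟩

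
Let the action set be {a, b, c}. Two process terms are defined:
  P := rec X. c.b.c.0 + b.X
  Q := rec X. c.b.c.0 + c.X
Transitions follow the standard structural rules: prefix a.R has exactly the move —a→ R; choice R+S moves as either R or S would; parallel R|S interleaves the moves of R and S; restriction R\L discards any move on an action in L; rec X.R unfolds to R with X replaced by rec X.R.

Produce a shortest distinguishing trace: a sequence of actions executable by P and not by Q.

b

LTS(P): 4 reachable states
  s0 = rec X. c.b.c.0 + b.X → =b=> s0, =c=> s1
  s1 = b.c.0 → =b=> s2
  s2 = c.0 → =c=> s3
  s3 = 0 → ∅
LTS(Q): 4 reachable states
  t0 = rec X. c.b.c.0 + c.X → =c=> t0, =c=> t1
  t1 = b.c.0 → =b=> t2
  t2 = c.0 → =c=> t3
  t3 = 0 → ∅
Run σ = ⟨b⟩ on P: start {s0}
  after b @ step 1: {s0}
  ✓ P
Run σ = ⟨b⟩ on Q: start {t0}
  after b @ step 1: ∅ (Q stuck)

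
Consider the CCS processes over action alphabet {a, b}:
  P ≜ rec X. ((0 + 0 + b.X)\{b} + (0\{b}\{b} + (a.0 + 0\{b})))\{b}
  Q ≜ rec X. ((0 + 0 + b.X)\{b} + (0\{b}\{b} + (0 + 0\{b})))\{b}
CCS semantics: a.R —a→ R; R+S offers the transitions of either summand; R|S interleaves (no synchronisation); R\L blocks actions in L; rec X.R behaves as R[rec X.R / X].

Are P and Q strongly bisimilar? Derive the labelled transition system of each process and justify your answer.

LTS(P): 2 reachable states
  p0 = rec X. ((0 + 0 + b.X)\{b} + (0\{b}\{b} + (a.0 + 0\{b})))\{b} → --a--▸ p1
  p1 = 0\{b} → (no moves)
LTS(Q): 1 reachable states
  q0 = rec X. ((0 + 0 + b.X)\{b} + (0\{b}\{b} + (0 + 0\{b})))\{b} → (no moves)
Coarsest stable partition (strong bisimilarity classes):
  B0 = {p0}
  B1 = {p1, q0}
p0 ∈ B0, q0 ∈ B1 → different blocks

P ≁ Q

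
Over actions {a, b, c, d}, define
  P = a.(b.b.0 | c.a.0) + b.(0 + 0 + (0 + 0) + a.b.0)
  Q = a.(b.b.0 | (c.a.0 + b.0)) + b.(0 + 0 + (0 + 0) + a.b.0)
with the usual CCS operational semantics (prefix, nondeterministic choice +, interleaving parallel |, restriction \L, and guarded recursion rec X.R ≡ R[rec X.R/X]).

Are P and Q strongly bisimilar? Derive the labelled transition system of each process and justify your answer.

LTS(P): 13 reachable states
  u0 = a.(b.b.0 | c.a.0) + b.(0 + 0 + (0 + 0) + a.b.0) ⊢ ··a··> u1, ··b··> u2
  u1 = b.b.0 | c.a.0 ⊢ ··b··> u3, ··c··> u4
  u2 = 0 + 0 + (0 + 0) + a.b.0 ⊢ ··a··> u5
  u3 = b.0 | c.a.0 ⊢ ··b··> u6, ··c··> u7
  u4 = b.b.0 | a.0 ⊢ ··a··> u8, ··b··> u7
  u5 = b.0 ⊢ ··b··> u9
  u6 = 0 | c.a.0 ⊢ ··c··> u10
  u7 = b.0 | a.0 ⊢ ··a··> u11, ··b··> u10
  u8 = b.b.0 | 0 ⊢ ··b··> u11
  u9 = 0 ⊢ ·
  u10 = 0 | a.0 ⊢ ··a··> u12
  u11 = b.0 | 0 ⊢ ··b··> u12
  u12 = 0 | 0 ⊢ ·
LTS(Q): 13 reachable states
  v0 = a.(b.b.0 | (c.a.0 + b.0)) + b.(0 + 0 + (0 + 0) + a.b.0) ⊢ ··a··> v1, ··b··> v2
  v1 = b.b.0 | (c.a.0 + b.0) ⊢ ··b··> v3, ··b··> v4, ··c··> v5
  v2 = 0 + 0 + (0 + 0) + a.b.0 ⊢ ··a··> v6
  v3 = b.0 | (c.a.0 + b.0) ⊢ ··b··> v7, ··b··> v8, ··c··> v9
  v4 = b.b.0 | 0 ⊢ ··b··> v8
  v5 = b.b.0 | a.0 ⊢ ··a··> v4, ··b··> v9
  v6 = b.0 ⊢ ··b··> v10
  v7 = 0 | (c.a.0 + b.0) ⊢ ··b··> v11, ··c··> v12
  v8 = b.0 | 0 ⊢ ··b··> v11
  v9 = b.0 | a.0 ⊢ ··a··> v8, ··b··> v12
  v10 = 0 ⊢ ·
  v11 = 0 | 0 ⊢ ·
  v12 = 0 | a.0 ⊢ ··a··> v11
Coarsest stable partition (strong bisimilarity classes):
  B0 = {u0}
  B1 = {u2, v2}
  B2 = {u11, u5, v6, v8}
  B3 = {u12, u9, v10, v11}
  B4 = {u1}
  B5 = {u3}
  B6 = {u7, v9}
  B7 = {u10, v12}
  B8 = {u6}
  B9 = {u4, v5}
  B10 = {u8, v4}
  B11 = {v0}
  B12 = {v1}
  B13 = {v3}
  B14 = {v7}
u0 ∈ B0, v0 ∈ B11 → different blocks

NO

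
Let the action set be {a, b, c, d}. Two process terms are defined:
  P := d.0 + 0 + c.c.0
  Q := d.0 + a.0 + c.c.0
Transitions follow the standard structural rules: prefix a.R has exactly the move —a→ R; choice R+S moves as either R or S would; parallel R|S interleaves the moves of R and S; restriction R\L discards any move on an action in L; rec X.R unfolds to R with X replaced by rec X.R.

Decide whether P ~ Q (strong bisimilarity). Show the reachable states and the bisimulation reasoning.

P ≁ Q

P's transition system — 3 states:
  m0 = d.0 + 0 + c.c.0 | =c=> m1, =d=> m2
  m1 = c.0 | =c=> m2
  m2 = 0 | ∅
Q's transition system — 3 states:
  n0 = d.0 + a.0 + c.c.0 | =a=> n1, =c=> n2, =d=> n1
  n1 = 0 | ∅
  n2 = c.0 | =c=> n1
Bisimilarity quotient blocks:
  B0 = {m0}
  B1 = {m1, n2}
  B2 = {m2, n1}
  B3 = {n0}
m0 ∈ B0, n0 ∈ B3 → different blocks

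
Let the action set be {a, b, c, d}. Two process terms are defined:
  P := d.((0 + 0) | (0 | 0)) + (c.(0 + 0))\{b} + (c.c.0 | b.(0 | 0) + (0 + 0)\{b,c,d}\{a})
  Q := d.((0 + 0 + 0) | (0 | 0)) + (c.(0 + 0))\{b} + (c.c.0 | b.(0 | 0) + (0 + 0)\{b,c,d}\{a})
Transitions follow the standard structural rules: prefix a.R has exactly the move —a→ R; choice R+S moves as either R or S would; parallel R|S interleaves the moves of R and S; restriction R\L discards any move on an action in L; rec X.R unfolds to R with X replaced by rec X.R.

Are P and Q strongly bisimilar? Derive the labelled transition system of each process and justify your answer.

P's transition system — 8 states:
  u0 = d.((0 + 0) | (0 | 0)) + (c.(0 + 0))\{b} + (c.c.0 | b.(0 | 0) + (0 + 0)\{b,c,d}\{a}) | -b-> u1, -c-> u2, -c-> u3, -d-> u4
  u1 = c.c.0 | (0 | 0) | -c-> u5
  u2 = (0 + 0)\{b} | stopped
  u3 = c.0 | b.(0 | 0) | -b-> u5, -c-> u6
  u4 = (0 + 0) | (0 | 0) | stopped
  u5 = c.0 | (0 | 0) | -c-> u7
  u6 = 0 | b.(0 | 0) | -b-> u7
  u7 = 0 | (0 | 0) | stopped
Q's transition system — 8 states:
  v0 = d.((0 + 0 + 0) | (0 | 0)) + (c.(0 + 0))\{b} + (c.c.0 | b.(0 | 0) + (0 + 0)\{b,c,d}\{a}) | -b-> v1, -c-> v2, -c-> v3, -d-> v4
  v1 = c.c.0 | (0 | 0) | -c-> v5
  v2 = (0 + 0)\{b} | stopped
  v3 = c.0 | b.(0 | 0) | -b-> v5, -c-> v6
  v4 = (0 + 0 + 0) | (0 | 0) | stopped
  v5 = c.0 | (0 | 0) | -c-> v7
  v6 = 0 | b.(0 | 0) | -b-> v7
  v7 = 0 | (0 | 0) | stopped
Coarsest stable partition (strong bisimilarity classes):
  B0 = {u0, v0}
  B1 = {u2, u4, u7, v2, v4, v7}
  B2 = {u3, v3}
  B3 = {u6, v6}
  B4 = {u5, v5}
  B5 = {u1, v1}
u0 ∈ B0, v0 ∈ B0 → same block

bisimilar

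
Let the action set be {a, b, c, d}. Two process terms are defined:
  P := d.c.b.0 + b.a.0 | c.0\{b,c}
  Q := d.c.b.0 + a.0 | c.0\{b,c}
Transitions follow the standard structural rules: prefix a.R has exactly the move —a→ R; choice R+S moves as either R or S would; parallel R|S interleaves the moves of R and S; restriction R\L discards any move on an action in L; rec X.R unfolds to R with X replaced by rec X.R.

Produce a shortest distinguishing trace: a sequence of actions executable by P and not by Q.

b

P's transition system — 9 states:
  u0 = d.c.b.0 + b.a.0 | c.0\{b,c} has moves =b=> u1, =c=> u2, =d=> u3
  u1 = a.0 | c.0\{b,c} has moves =a=> u4, =c=> u5
  u2 = b.a.0 | 0\{b,c} has moves =b=> u5
  u3 = c.b.0 has moves =c=> u6
  u4 = 0 | c.0\{b,c} has moves =c=> u7
  u5 = a.0 | 0\{b,c} has moves =a=> u7
  u6 = b.0 has moves =b=> u8
  u7 = 0 | 0\{b,c} has moves stopped
  u8 = 0 has moves stopped
Q's transition system — 7 states:
  v0 = d.c.b.0 + a.0 | c.0\{b,c} has moves =a=> v1, =c=> v2, =d=> v3
  v1 = 0 | c.0\{b,c} has moves =c=> v4
  v2 = a.0 | 0\{b,c} has moves =a=> v4
  v3 = c.b.0 has moves =c=> v5
  v4 = 0 | 0\{b,c} has moves stopped
  v5 = b.0 has moves =b=> v6
  v6 = 0 has moves stopped
Trace ⟨b⟩ through P, begin at {u0}:
  after b @ step 1: {u1}
  — P admits the full trace.
Trace ⟨b⟩ through Q, begin at {v0}:
  after b @ step 1: ∅  — Q cannot continue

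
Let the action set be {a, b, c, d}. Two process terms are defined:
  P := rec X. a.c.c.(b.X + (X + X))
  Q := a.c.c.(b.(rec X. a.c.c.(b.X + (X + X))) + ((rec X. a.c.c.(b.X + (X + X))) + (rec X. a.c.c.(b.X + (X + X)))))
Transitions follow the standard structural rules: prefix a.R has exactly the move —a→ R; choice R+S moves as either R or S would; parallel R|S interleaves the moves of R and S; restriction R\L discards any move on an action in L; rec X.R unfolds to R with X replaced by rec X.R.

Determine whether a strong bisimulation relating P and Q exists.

LTS(P): 4 reachable states
  p0 = rec X. a.c.c.(b.X + (X + X)) ⊢ —a→ p1
  p1 = c.c.(b.(rec X. a.c.c.(b.X + (X + X))) + ((rec X. a.c.c.(b.X + (X + X))) + (rec X. a.c.c.(b.X + (X + X))))) ⊢ —c→ p2
  p2 = c.(b.(rec X. a.c.c.(b.X + (X + X))) + ((rec X. a.c.c.(b.X + (X + X))) + (rec X. a.c.c.(b.X + (X + X))))) ⊢ —c→ p3
  p3 = b.(rec X. a.c.c.(b.X + (X + X))) + ((rec X. a.c.c.(b.X + (X + X))) + (rec X. a.c.c.(b.X + (X + X)))) ⊢ —a→ p1, —b→ p0
LTS(Q): 5 reachable states
  q0 = a.c.c.(b.(rec X. a.c.c.(b.X + (X + X))) + ((rec X. a.c.c.(b.X + (X + X))) + (rec X. a.c.c.(b.X + (X + X))))) ⊢ —a→ q1
  q1 = c.c.(b.(rec X. a.c.c.(b.X + (X + X))) + ((rec X. a.c.c.(b.X + (X + X))) + (rec X. a.c.c.(b.X + (X + X))))) ⊢ —c→ q2
  q2 = c.(b.(rec X. a.c.c.(b.X + (X + X))) + ((rec X. a.c.c.(b.X + (X + X))) + (rec X. a.c.c.(b.X + (X + X))))) ⊢ —c→ q3
  q3 = b.(rec X. a.c.c.(b.X + (X + X))) + ((rec X. a.c.c.(b.X + (X + X))) + (rec X. a.c.c.(b.X + (X + X)))) ⊢ —a→ q1, —b→ q4
  q4 = rec X. a.c.c.(b.X + (X + X)) ⊢ —a→ q1
Coarsest stable partition (strong bisimilarity classes):
  B0 = {p0, q0, q4}
  B1 = {p1, q1}
  B2 = {p2, q2}
  B3 = {p3, q3}
p0 ∈ B0, q0 ∈ B0 → same block

P ~ Q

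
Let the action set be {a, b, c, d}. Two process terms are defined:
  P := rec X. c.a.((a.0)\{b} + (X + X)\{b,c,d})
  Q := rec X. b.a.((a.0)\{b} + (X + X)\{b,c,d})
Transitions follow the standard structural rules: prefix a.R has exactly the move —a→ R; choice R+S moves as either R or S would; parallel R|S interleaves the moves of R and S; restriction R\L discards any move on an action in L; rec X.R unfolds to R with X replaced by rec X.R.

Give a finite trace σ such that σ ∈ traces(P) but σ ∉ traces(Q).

c

P's transition system — 4 states:
  p0 = rec X. c.a.((a.0)\{b} + (X + X)\{b,c,d}) :: --c--▸ p1
  p1 = a.((a.0)\{b} + ((rec X. c.a.((a.0)\{b} + (X + X)\{b,c,d})) + (rec X. c.a.((a.0)\{b} + (X + X)\{b,c,d})))\{b,c,d}) :: --a--▸ p2
  p2 = (a.0)\{b} + ((rec X. c.a.((a.0)\{b} + (X + X)\{b,c,d})) + (rec X. c.a.((a.0)\{b} + (X + X)\{b,c,d})))\{b,c,d} :: --a--▸ p3
  p3 = 0\{b} :: ·
Q's transition system — 4 states:
  q0 = rec X. b.a.((a.0)\{b} + (X + X)\{b,c,d}) :: --b--▸ q1
  q1 = a.((a.0)\{b} + ((rec X. b.a.((a.0)\{b} + (X + X)\{b,c,d})) + (rec X. b.a.((a.0)\{b} + (X + X)\{b,c,d})))\{b,c,d}) :: --a--▸ q2
  q2 = (a.0)\{b} + ((rec X. b.a.((a.0)\{b} + (X + X)\{b,c,d})) + (rec X. b.a.((a.0)\{b} + (X + X)\{b,c,d})))\{b,c,d} :: --a--▸ q3
  q3 = 0\{b} :: ·
Executing c from P (initial set {p0}):
  step 1 (c): {p1}
  — P admits the full trace.
Executing c from Q (initial set {q0}):
  step 1 (c): ∅  — Q cannot continue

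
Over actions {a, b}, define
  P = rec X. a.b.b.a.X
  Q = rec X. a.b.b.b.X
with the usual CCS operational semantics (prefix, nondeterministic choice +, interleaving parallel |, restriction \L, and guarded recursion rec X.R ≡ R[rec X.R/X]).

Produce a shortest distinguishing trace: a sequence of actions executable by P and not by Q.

abba

P's transition system — 4 states:
  s0 = rec X. a.b.b.a.X ⊢ -a-> s1
  s1 = b.b.a.(rec X. a.b.b.a.X) ⊢ -b-> s2
  s2 = b.a.(rec X. a.b.b.a.X) ⊢ -b-> s3
  s3 = a.(rec X. a.b.b.a.X) ⊢ -a-> s0
Q's transition system — 4 states:
  t0 = rec X. a.b.b.b.X ⊢ -a-> t1
  t1 = b.b.b.(rec X. a.b.b.b.X) ⊢ -b-> t2
  t2 = b.b.(rec X. a.b.b.b.X) ⊢ -b-> t3
  t3 = b.(rec X. a.b.b.b.X) ⊢ -b-> t0
Executing abba from P (initial set {s0}):
  step 1 (a): {s1}
  step 2 (b): {s2}
  step 3 (b): {s3}
  step 4 (a): {s0}
  — P admits the full trace.
Executing abba from Q (initial set {t0}):
  step 1 (a): {t1}
  step 2 (b): {t2}
  step 3 (b): {t3}
  step 4 (a): no successor for Q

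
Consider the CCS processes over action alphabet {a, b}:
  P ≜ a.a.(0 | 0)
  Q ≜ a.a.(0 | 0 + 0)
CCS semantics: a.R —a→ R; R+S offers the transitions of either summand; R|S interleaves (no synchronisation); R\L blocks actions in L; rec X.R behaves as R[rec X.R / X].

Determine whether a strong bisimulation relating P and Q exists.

bisimilar

P's transition system — 3 states:
  p0 = a.a.(0 | 0) has moves --a--▸ p1
  p1 = a.(0 | 0) has moves --a--▸ p2
  p2 = 0 | 0 has moves stopped
Q's transition system — 3 states:
  q0 = a.a.(0 | 0 + 0) has moves --a--▸ q1
  q1 = a.(0 | 0 + 0) has moves --a--▸ q2
  q2 = 0 | 0 + 0 has moves stopped
Coarsest stable partition (strong bisimilarity classes):
  B0 = {p0, q0}
  B1 = {p1, q1}
  B2 = {p2, q2}
p0 ∈ B0, q0 ∈ B0 → same block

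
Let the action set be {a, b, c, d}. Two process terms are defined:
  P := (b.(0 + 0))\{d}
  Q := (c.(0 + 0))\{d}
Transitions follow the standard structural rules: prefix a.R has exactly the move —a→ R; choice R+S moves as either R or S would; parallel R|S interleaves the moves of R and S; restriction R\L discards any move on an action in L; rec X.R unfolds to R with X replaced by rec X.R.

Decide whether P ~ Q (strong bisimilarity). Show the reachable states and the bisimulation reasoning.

Reachable graph of P (2 states):
  p0 = (b.(0 + 0))\{d} → —b→ p1
  p1 = (0 + 0)\{d} → (no moves)
Reachable graph of Q (2 states):
  q0 = (c.(0 + 0))\{d} → —c→ q1
  q1 = (0 + 0)\{d} → (no moves)
Coarsest stable partition (strong bisimilarity classes):
  B0 = {p0}
  B1 = {p1, q1}
  B2 = {q0}
p0 ∈ B0, q0 ∈ B2 → different blocks

P ≁ Q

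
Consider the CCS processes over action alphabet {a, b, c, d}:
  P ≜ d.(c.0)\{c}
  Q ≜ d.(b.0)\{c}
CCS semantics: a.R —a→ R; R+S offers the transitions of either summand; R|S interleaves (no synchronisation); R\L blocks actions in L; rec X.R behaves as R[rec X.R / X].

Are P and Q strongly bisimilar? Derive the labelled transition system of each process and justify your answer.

NO

Reachable graph of P (2 states):
  u0 = d.(c.0)\{c} ⊢ -d-> u1
  u1 = (c.0)\{c} ⊢ (no moves)
Reachable graph of Q (3 states):
  v0 = d.(b.0)\{c} ⊢ -d-> v1
  v1 = (b.0)\{c} ⊢ -b-> v2
  v2 = 0\{c} ⊢ (no moves)
Bisimilarity quotient blocks:
  B0 = {u0}
  B1 = {u1, v2}
  B2 = {v0}
  B3 = {v1}
u0 ∈ B0, v0 ∈ B2 → different blocks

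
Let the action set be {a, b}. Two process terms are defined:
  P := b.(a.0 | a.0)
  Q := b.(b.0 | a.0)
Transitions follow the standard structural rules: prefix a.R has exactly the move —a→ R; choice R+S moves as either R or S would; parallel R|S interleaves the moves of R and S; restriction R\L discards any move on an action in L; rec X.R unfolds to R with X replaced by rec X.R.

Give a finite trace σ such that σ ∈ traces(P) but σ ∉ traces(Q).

baa

LTS(P): 5 reachable states
  s0 = b.(a.0 | a.0) → -b-> s1
  s1 = a.0 | a.0 → -a-> s2, -a-> s3
  s2 = 0 | a.0 → -a-> s4
  s3 = a.0 | 0 → -a-> s4
  s4 = 0 | 0 → deadlocked
LTS(Q): 5 reachable states
  t0 = b.(b.0 | a.0) → -b-> t1
  t1 = b.0 | a.0 → -a-> t2, -b-> t3
  t2 = b.0 | 0 → -b-> t4
  t3 = 0 | a.0 → -a-> t4
  t4 = 0 | 0 → deadlocked
Executing baa from P (initial set {s0}):
  after b @ step 1: {s1}
  after a @ step 2: {s2, s3}
  after a @ step 3: {s4}
  ✓ P
Executing baa from Q (initial set {t0}):
  after b @ step 1: {t1}
  after a @ step 2: {t2}
  after a @ step 3: no successor for Q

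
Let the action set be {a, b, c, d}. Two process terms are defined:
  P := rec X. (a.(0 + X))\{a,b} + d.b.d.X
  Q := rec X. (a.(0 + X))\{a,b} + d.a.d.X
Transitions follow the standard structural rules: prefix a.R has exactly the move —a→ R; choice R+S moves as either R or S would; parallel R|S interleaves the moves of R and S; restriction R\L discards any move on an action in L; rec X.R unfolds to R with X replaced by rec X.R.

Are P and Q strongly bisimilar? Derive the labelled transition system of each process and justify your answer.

Reachable graph of P (3 states):
  p0 = rec X. (a.(0 + X))\{a,b} + d.b.d.X | -d-> p1
  p1 = b.d.(rec X. (a.(0 + X))\{a,b} + d.b.d.X) | -b-> p2
  p2 = d.(rec X. (a.(0 + X))\{a,b} + d.b.d.X) | -d-> p0
Reachable graph of Q (3 states):
  q0 = rec X. (a.(0 + X))\{a,b} + d.a.d.X | -d-> q1
  q1 = a.d.(rec X. (a.(0 + X))\{a,b} + d.a.d.X) | -a-> q2
  q2 = d.(rec X. (a.(0 + X))\{a,b} + d.a.d.X) | -d-> q0
Bisimilarity quotient blocks:
  B0 = {p0}
  B1 = {p1}
  B2 = {p2}
  B3 = {q0}
  B4 = {q1}
  B5 = {q2}
p0 ∈ B0, q0 ∈ B3 → different blocks

NO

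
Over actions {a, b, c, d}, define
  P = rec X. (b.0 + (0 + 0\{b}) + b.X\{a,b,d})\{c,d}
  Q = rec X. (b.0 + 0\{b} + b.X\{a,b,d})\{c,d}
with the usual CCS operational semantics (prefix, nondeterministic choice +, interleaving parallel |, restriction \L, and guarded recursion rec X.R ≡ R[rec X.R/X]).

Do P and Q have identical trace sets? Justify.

LTS(P): 3 reachable states
  m0 = rec X. (b.0 + (0 + 0\{b}) + b.X\{a,b,d})\{c,d} | --b--▸ m1, --b--▸ m2
  m1 = (rec X. (b.0 + (0 + 0\{b}) + b.X\{a,b,d})\{c,d})\{a,b,d}\{c,d} | ·
  m2 = 0\{c,d} | ·
LTS(Q): 3 reachable states
  n0 = rec X. (b.0 + 0\{b} + b.X\{a,b,d})\{c,d} | --b--▸ n1, --b--▸ n2
  n1 = (rec X. (b.0 + 0\{b} + b.X\{a,b,d})\{c,d})\{a,b,d}\{c,d} | ·
  n2 = 0\{c,d} | ·
Partition-refinement fixed point:
  B0 = {m0, n0}
  B1 = {m1, m2, n1, n2}
m0 ∈ B0, n0 ∈ B0 → same block
Bisimilar ⇒ trace-equivalent.

trace-equivalent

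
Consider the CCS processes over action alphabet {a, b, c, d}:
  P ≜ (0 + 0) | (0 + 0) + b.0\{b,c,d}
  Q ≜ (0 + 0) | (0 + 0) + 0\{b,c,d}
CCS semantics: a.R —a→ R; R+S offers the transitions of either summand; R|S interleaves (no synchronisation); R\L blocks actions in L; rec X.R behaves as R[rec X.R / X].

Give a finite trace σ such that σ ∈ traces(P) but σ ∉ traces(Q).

b

LTS(P): 2 reachable states
  u0 = (0 + 0) | (0 + 0) + b.0\{b,c,d} has moves —b→ u1
  u1 = 0\{b,c,d} has moves (no moves)
LTS(Q): 1 reachable states
  v0 = (0 + 0) | (0 + 0) + 0\{b,c,d} has moves (no moves)
Trace ⟨b⟩ through P, begin at {u0}:
  step 1 (b): {u1}
  P completes σ.
Trace ⟨b⟩ through Q, begin at {v0}:
  step 1 (b): ∅ (Q stuck)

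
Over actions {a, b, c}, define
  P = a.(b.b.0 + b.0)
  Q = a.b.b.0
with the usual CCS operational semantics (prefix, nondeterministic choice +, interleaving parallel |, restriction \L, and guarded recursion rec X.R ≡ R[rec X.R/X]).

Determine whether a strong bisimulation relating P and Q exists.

not bisimilar

P's transition system — 4 states:
  s0 = a.(b.b.0 + b.0) ⊢ —a→ s1
  s1 = b.b.0 + b.0 ⊢ —b→ s2, —b→ s3
  s2 = 0 ⊢ ∅
  s3 = b.0 ⊢ —b→ s2
Q's transition system — 4 states:
  t0 = a.b.b.0 ⊢ —a→ t1
  t1 = b.b.0 ⊢ —b→ t2
  t2 = b.0 ⊢ —b→ t3
  t3 = 0 ⊢ ∅
Bisimilarity quotient blocks:
  B0 = {s0}
  B1 = {s1}
  B2 = {s3, t2}
  B3 = {s2, t3}
  B4 = {t0}
  B5 = {t1}
s0 ∈ B0, t0 ∈ B4 → different blocks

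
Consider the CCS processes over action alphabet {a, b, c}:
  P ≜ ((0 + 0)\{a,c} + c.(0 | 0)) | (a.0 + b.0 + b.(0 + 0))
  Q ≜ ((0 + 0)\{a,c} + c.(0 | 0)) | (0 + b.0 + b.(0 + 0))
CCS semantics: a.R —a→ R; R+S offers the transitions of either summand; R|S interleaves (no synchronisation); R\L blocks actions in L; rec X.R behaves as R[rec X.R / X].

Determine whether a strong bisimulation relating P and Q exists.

Reachable graph of P (6 states):
  p0 = ((0 + 0)\{a,c} + c.(0 | 0)) | (a.0 + b.0 + b.(0 + 0)) :: ··a··> p1, ··b··> p1, ··b··> p2, ··c··> p3
  p1 = ((0 + 0)\{a,c} + c.(0 | 0)) | 0 :: ··c··> p4
  p2 = ((0 + 0)\{a,c} + c.(0 | 0)) | (0 + 0) :: ··c··> p5
  p3 = 0 | 0 | (a.0 + b.0 + b.(0 + 0)) :: ··a··> p4, ··b··> p4, ··b··> p5
  p4 = 0 | 0 | 0 :: deadlocked
  p5 = 0 | 0 | (0 + 0) :: deadlocked
Reachable graph of Q (6 states):
  q0 = ((0 + 0)\{a,c} + c.(0 | 0)) | (0 + b.0 + b.(0 + 0)) :: ··b··> q1, ··b··> q2, ··c··> q3
  q1 = ((0 + 0)\{a,c} + c.(0 | 0)) | (0 + 0) :: ··c··> q4
  q2 = ((0 + 0)\{a,c} + c.(0 | 0)) | 0 :: ··c··> q5
  q3 = 0 | 0 | (0 + b.0 + b.(0 + 0)) :: ··b··> q4, ··b··> q5
  q4 = 0 | 0 | (0 + 0) :: deadlocked
  q5 = 0 | 0 | 0 :: deadlocked
Coarsest stable partition (strong bisimilarity classes):
  B0 = {p0}
  B1 = {p3}
  B2 = {p4, p5, q4, q5}
  B3 = {p1, p2, q1, q2}
  B4 = {q0}
  B5 = {q3}
p0 ∈ B0, q0 ∈ B4 → different blocks

P ≁ Q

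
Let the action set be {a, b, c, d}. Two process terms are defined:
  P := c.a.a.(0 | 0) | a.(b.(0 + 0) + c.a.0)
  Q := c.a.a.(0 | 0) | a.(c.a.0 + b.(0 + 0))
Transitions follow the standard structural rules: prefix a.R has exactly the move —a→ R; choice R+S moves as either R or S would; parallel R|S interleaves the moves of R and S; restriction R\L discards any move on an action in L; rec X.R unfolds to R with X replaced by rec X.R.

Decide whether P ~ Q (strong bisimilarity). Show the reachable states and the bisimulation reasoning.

P's transition system — 20 states:
  p0 = c.a.a.(0 | 0) | a.(b.(0 + 0) + c.a.0) | ··a··> p1, ··c··> p2
  p1 = c.a.a.(0 | 0) | (b.(0 + 0) + c.a.0) | ··b··> p3, ··c··> p4, ··c··> p5
  p2 = a.a.(0 | 0) | a.(b.(0 + 0) + c.a.0) | ··a··> p4, ··a··> p6
  p3 = c.a.a.(0 | 0) | (0 + 0) | ··c··> p7
  p4 = a.a.(0 | 0) | (b.(0 + 0) + c.a.0) | ··a··> p8, ··b··> p7, ··c··> p9
  p5 = c.a.a.(0 | 0) | a.0 | ··a··> p10, ··c··> p9
  p6 = a.(0 | 0) | a.(b.(0 + 0) + c.a.0) | ··a··> p11, ··a··> p8
  p7 = a.a.(0 | 0) | (0 + 0) | ··a··> p12
  p8 = a.(0 | 0) | (b.(0 + 0) + c.a.0) | ··a··> p13, ··b··> p12, ··c··> p14
  p9 = a.a.(0 | 0) | a.0 | ··a··> p14, ··a··> p15
  p10 = c.a.a.(0 | 0) | 0 | ··c··> p15
  p11 = 0 | 0 | a.(b.(0 + 0) + c.a.0) | ··a··> p13
  p12 = a.(0 | 0) | (0 + 0) | ··a··> p16
  p13 = 0 | 0 | (b.(0 + 0) + c.a.0) | ··b··> p16, ··c··> p17
  p14 = a.(0 | 0) | a.0 | ··a··> p17, ··a··> p18
  p15 = a.a.(0 | 0) | 0 | ··a··> p18
  p16 = 0 | 0 | (0 + 0) | (no moves)
  p17 = 0 | 0 | a.0 | ··a··> p19
  p18 = a.(0 | 0) | 0 | ··a··> p19
  p19 = 0 | 0 | 0 | (no moves)
Q's transition system — 20 states:
  q0 = c.a.a.(0 | 0) | a.(c.a.0 + b.(0 + 0)) | ··a··> q1, ··c··> q2
  q1 = c.a.a.(0 | 0) | (c.a.0 + b.(0 + 0)) | ··b··> q3, ··c··> q4, ··c··> q5
  q2 = a.a.(0 | 0) | a.(c.a.0 + b.(0 + 0)) | ··a··> q4, ··a··> q6
  q3 = c.a.a.(0 | 0) | (0 + 0) | ··c··> q7
  q4 = a.a.(0 | 0) | (c.a.0 + b.(0 + 0)) | ··a··> q8, ··b··> q7, ··c··> q9
  q5 = c.a.a.(0 | 0) | a.0 | ··a··> q10, ··c··> q9
  q6 = a.(0 | 0) | a.(c.a.0 + b.(0 + 0)) | ··a··> q11, ··a··> q8
  q7 = a.a.(0 | 0) | (0 + 0) | ··a··> q12
  q8 = a.(0 | 0) | (c.a.0 + b.(0 + 0)) | ··a··> q13, ··b··> q12, ··c··> q14
  q9 = a.a.(0 | 0) | a.0 | ··a··> q14, ··a··> q15
  q10 = c.a.a.(0 | 0) | 0 | ··c··> q15
  q11 = 0 | 0 | a.(c.a.0 + b.(0 + 0)) | ··a··> q13
  q12 = a.(0 | 0) | (0 + 0) | ··a··> q16
  q13 = 0 | 0 | (c.a.0 + b.(0 + 0)) | ··b··> q16, ··c··> q17
  q14 = a.(0 | 0) | a.0 | ··a··> q17, ··a··> q18
  q15 = a.a.(0 | 0) | 0 | ··a··> q18
  q16 = 0 | 0 | (0 + 0) | (no moves)
  q17 = 0 | 0 | a.0 | ··a··> q19
  q18 = a.(0 | 0) | 0 | ··a··> q19
  q19 = 0 | 0 | 0 | (no moves)
Partition-refinement fixed point:
  B0 = {p0, q0}
  B1 = {p2, q2}
  B2 = {p6, q6}
  B3 = {p11, q11}
  B4 = {p13, q13}
  B5 = {p12, p17, p18, q12, q17, q18}
  B6 = {p16, p19, q16, q19}
  B7 = {p8, q8}
  B8 = {p14, p15, p7, q14, q15, q7}
  B9 = {p4, q4}
  B10 = {p9, q9}
  B11 = {p1, q1}
  B12 = {p5, q5}
  B13 = {p10, p3, q10, q3}
p0 ∈ B0, q0 ∈ B0 → same block

P ~ Q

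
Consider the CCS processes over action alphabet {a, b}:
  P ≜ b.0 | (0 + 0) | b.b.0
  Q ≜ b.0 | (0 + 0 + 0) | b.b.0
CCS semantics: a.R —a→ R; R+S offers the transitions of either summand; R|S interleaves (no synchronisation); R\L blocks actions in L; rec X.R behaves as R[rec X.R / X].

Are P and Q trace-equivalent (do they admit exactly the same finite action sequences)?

trace-equivalent

LTS(P): 6 reachable states
  m0 = b.0 | (0 + 0) | b.b.0 | ··b··> m1, ··b··> m2
  m1 = 0 | (0 + 0) | b.b.0 | ··b··> m3
  m2 = b.0 | (0 + 0) | b.0 | ··b··> m3, ··b··> m4
  m3 = 0 | (0 + 0) | b.0 | ··b··> m5
  m4 = b.0 | (0 + 0) | 0 | ··b··> m5
  m5 = 0 | (0 + 0) | 0 | (no moves)
LTS(Q): 6 reachable states
  n0 = b.0 | (0 + 0 + 0) | b.b.0 | ··b··> n1, ··b··> n2
  n1 = 0 | (0 + 0 + 0) | b.b.0 | ··b··> n3
  n2 = b.0 | (0 + 0 + 0) | b.0 | ··b··> n3, ··b··> n4
  n3 = 0 | (0 + 0 + 0) | b.0 | ··b··> n5
  n4 = b.0 | (0 + 0 + 0) | 0 | ··b··> n5
  n5 = 0 | (0 + 0 + 0) | 0 | (no moves)
Partition-refinement fixed point:
  B0 = {m0, n0}
  B1 = {m1, m2, n1, n2}
  B2 = {m3, m4, n3, n4}
  B3 = {m5, n5}
m0 ∈ B0, n0 ∈ B0 → same block
Bisimilar ⇒ trace-equivalent.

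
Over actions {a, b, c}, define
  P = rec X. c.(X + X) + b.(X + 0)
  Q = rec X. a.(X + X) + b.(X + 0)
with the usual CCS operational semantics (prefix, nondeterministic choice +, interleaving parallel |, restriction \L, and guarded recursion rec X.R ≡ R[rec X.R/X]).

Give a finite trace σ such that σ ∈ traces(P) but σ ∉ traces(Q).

c

Reachable graph of P (3 states):
  p0 = rec X. c.(X + X) + b.(X + 0) | --b--▸ p1, --c--▸ p2
  p1 = (rec X. c.(X + X) + b.(X + 0)) + 0 | --b--▸ p1, --c--▸ p2
  p2 = (rec X. c.(X + X) + b.(X + 0)) + (rec X. c.(X + X) + b.(X + 0)) | --b--▸ p1, --c--▸ p2
Reachable graph of Q (3 states):
  q0 = rec X. a.(X + X) + b.(X + 0) | --a--▸ q1, --b--▸ q2
  q1 = (rec X. a.(X + X) + b.(X + 0)) + (rec X. a.(X + X) + b.(X + 0)) | --a--▸ q1, --b--▸ q2
  q2 = (rec X. a.(X + X) + b.(X + 0)) + 0 | --a--▸ q1, --b--▸ q2
Executing c from P (initial set {p0}):
  [1] c ⇒ {p2}
  P completes σ.
Executing c from Q (initial set {q0}):
  [1] c ⇒ ∅  — Q cannot continue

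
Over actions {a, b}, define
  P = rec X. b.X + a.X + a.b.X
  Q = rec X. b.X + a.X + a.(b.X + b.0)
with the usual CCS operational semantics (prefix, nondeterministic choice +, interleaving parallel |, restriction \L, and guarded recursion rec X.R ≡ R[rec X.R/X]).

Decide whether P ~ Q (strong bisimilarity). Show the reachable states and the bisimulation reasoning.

P ≁ Q

LTS(P): 2 reachable states
  m0 = rec X. b.X + a.X + a.b.X has moves ··a··> m0, ··a··> m1, ··b··> m0
  m1 = b.(rec X. b.X + a.X + a.b.X) has moves ··b··> m0
LTS(Q): 3 reachable states
  n0 = rec X. b.X + a.X + a.(b.X + b.0) has moves ··a··> n0, ··a··> n1, ··b··> n0
  n1 = b.(rec X. b.X + a.X + a.(b.X + b.0)) + b.0 has moves ··b··> n0, ··b··> n2
  n2 = 0 has moves ·
Bisimilarity quotient blocks:
  B0 = {m0}
  B1 = {m1}
  B2 = {n0}
  B3 = {n1}
  B4 = {n2}
m0 ∈ B0, n0 ∈ B2 → different blocks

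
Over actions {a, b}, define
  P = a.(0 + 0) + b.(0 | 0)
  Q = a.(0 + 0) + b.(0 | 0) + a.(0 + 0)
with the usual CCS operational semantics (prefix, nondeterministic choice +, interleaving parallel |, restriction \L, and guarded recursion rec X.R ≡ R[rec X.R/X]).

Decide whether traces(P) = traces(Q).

YES

P's transition system — 3 states:
  m0 = a.(0 + 0) + b.(0 | 0) | ··a··> m1, ··b··> m2
  m1 = 0 + 0 | ·
  m2 = 0 | 0 | ·
Q's transition system — 3 states:
  n0 = a.(0 + 0) + b.(0 | 0) + a.(0 + 0) | ··a··> n1, ··b··> n2
  n1 = 0 + 0 | ·
  n2 = 0 | 0 | ·
Coarsest stable partition (strong bisimilarity classes):
  B0 = {m0, n0}
  B1 = {m1, m2, n1, n2}
m0 ∈ B0, n0 ∈ B0 → same block
Bisimilar ⇒ trace-equivalent.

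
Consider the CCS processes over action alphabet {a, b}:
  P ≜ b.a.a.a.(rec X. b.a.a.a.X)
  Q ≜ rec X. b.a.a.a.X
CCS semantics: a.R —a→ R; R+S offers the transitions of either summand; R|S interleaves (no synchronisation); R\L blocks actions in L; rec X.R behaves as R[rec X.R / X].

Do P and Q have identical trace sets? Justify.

P's transition system — 5 states:
  s0 = b.a.a.a.(rec X. b.a.a.a.X) ⊢ —b→ s1
  s1 = a.a.a.(rec X. b.a.a.a.X) ⊢ —a→ s2
  s2 = a.a.(rec X. b.a.a.a.X) ⊢ —a→ s3
  s3 = a.(rec X. b.a.a.a.X) ⊢ —a→ s4
  s4 = rec X. b.a.a.a.X ⊢ —b→ s1
Q's transition system — 4 states:
  t0 = rec X. b.a.a.a.X ⊢ —b→ t1
  t1 = a.a.a.(rec X. b.a.a.a.X) ⊢ —a→ t2
  t2 = a.a.(rec X. b.a.a.a.X) ⊢ —a→ t3
  t3 = a.(rec X. b.a.a.a.X) ⊢ —a→ t0
Bisimilarity quotient blocks:
  B0 = {s0, s4, t0}
  B1 = {s1, t1}
  B2 = {s2, t2}
  B3 = {s3, t3}
s0 ∈ B0, t0 ∈ B0 → same block
Bisimilar ⇒ trace-equivalent.

trace-equivalent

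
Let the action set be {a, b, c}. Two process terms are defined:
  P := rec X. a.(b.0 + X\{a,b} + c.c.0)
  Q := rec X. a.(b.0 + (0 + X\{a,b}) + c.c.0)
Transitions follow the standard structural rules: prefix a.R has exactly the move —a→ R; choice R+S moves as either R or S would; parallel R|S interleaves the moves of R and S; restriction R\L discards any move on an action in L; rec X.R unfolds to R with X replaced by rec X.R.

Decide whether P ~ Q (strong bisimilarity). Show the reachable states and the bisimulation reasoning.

P ~ Q

LTS(P): 4 reachable states
  u0 = rec X. a.(b.0 + X\{a,b} + c.c.0) | ··a··> u1
  u1 = b.0 + (rec X. a.(b.0 + X\{a,b} + c.c.0))\{a,b} + c.c.0 | ··b··> u2, ··c··> u3
  u2 = 0 | ∅
  u3 = c.0 | ··c··> u2
LTS(Q): 4 reachable states
  v0 = rec X. a.(b.0 + (0 + X\{a,b}) + c.c.0) | ··a··> v1
  v1 = b.0 + (0 + (rec X. a.(b.0 + (0 + X\{a,b}) + c.c.0))\{a,b}) + c.c.0 | ··b··> v2, ··c··> v3
  v2 = 0 | ∅
  v3 = c.0 | ··c··> v2
Partition-refinement fixed point:
  B0 = {u0, v0}
  B1 = {u1, v1}
  B2 = {u3, v3}
  B3 = {u2, v2}
u0 ∈ B0, v0 ∈ B0 → same block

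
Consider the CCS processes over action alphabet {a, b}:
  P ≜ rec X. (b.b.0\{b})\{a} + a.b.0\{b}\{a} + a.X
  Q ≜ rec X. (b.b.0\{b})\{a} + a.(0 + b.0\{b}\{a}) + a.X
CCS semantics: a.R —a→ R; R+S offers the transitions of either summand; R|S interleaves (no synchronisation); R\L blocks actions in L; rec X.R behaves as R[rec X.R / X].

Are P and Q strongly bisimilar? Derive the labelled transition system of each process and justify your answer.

P's transition system — 4 states:
  u0 = rec X. (b.b.0\{b})\{a} + a.b.0\{b}\{a} + a.X :: -a-> u0, -a-> u1, -b-> u2
  u1 = b.0\{b}\{a} :: -b-> u3
  u2 = (b.0\{b})\{a} :: -b-> u3
  u3 = 0\{b}\{a} :: stopped
Q's transition system — 4 states:
  v0 = rec X. (b.b.0\{b})\{a} + a.(0 + b.0\{b}\{a}) + a.X :: -a-> v0, -a-> v1, -b-> v2
  v1 = 0 + b.0\{b}\{a} :: -b-> v3
  v2 = (b.0\{b})\{a} :: -b-> v3
  v3 = 0\{b}\{a} :: stopped
Partition-refinement fixed point:
  B0 = {u0, v0}
  B1 = {u1, u2, v1, v2}
  B2 = {u3, v3}
u0 ∈ B0, v0 ∈ B0 → same block

YES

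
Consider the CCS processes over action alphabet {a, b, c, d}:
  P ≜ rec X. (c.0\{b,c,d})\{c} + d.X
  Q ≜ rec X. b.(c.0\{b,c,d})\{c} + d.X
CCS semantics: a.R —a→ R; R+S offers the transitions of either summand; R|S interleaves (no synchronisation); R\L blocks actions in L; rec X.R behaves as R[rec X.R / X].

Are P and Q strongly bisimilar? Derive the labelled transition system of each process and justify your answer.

LTS(P): 1 reachable states
  m0 = rec X. (c.0\{b,c,d})\{c} + d.X ⊢ =d=> m0
LTS(Q): 2 reachable states
  n0 = rec X. b.(c.0\{b,c,d})\{c} + d.X ⊢ =b=> n1, =d=> n0
  n1 = (c.0\{b,c,d})\{c} ⊢ stopped
Coarsest stable partition (strong bisimilarity classes):
  B0 = {m0}
  B1 = {n0}
  B2 = {n1}
m0 ∈ B0, n0 ∈ B1 → different blocks

not bisimilar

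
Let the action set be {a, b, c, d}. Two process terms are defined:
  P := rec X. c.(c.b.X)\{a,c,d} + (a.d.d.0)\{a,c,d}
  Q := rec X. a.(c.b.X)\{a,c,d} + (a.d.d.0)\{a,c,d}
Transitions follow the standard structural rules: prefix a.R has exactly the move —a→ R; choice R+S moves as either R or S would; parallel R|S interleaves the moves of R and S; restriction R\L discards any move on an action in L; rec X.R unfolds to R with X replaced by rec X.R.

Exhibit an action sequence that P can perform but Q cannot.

LTS(P): 2 reachable states
  p0 = rec X. c.(c.b.X)\{a,c,d} + (a.d.d.0)\{a,c,d} | --c--▸ p1
  p1 = (c.b.(rec X. c.(c.b.X)\{a,c,d} + (a.d.d.0)\{a,c,d}))\{a,c,d} | ·
LTS(Q): 2 reachable states
  q0 = rec X. a.(c.b.X)\{a,c,d} + (a.d.d.0)\{a,c,d} | --a--▸ q1
  q1 = (c.b.(rec X. a.(c.b.X)\{a,c,d} + (a.d.d.0)\{a,c,d}))\{a,c,d} | ·
Trace ⟨c⟩ through P, begin at {p0}:
  [1] c ⇒ {p1}
  — P admits the full trace.
Trace ⟨c⟩ through Q, begin at {q0}:
  [1] c ⇒ ∅ (Q stuck)

c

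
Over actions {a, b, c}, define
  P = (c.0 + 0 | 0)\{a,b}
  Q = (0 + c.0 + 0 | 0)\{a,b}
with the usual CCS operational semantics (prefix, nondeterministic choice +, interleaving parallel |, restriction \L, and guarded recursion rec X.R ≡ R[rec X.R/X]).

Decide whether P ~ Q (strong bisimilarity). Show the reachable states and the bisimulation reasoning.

P's transition system — 2 states:
  s0 = (c.0 + 0 | 0)\{a,b} has moves ··c··> s1
  s1 = 0\{a,b} has moves (no moves)
Q's transition system — 2 states:
  t0 = (0 + c.0 + 0 | 0)\{a,b} has moves ··c··> t1
  t1 = 0\{a,b} has moves (no moves)
Coarsest stable partition (strong bisimilarity classes):
  B0 = {s0, t0}
  B1 = {s1, t1}
s0 ∈ B0, t0 ∈ B0 → same block

P ~ Q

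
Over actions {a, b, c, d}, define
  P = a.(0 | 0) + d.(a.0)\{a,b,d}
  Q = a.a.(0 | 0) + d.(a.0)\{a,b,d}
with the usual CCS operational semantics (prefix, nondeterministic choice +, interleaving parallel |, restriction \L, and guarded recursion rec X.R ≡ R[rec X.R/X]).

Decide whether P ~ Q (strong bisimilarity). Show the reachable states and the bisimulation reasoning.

LTS(P): 3 reachable states
  s0 = a.(0 | 0) + d.(a.0)\{a,b,d} has moves =a=> s1, =d=> s2
  s1 = 0 | 0 has moves stopped
  s2 = (a.0)\{a,b,d} has moves stopped
LTS(Q): 4 reachable states
  t0 = a.a.(0 | 0) + d.(a.0)\{a,b,d} has moves =a=> t1, =d=> t2
  t1 = a.(0 | 0) has moves =a=> t3
  t2 = (a.0)\{a,b,d} has moves stopped
  t3 = 0 | 0 has moves stopped
Partition-refinement fixed point:
  B0 = {s0}
  B1 = {s1, s2, t2, t3}
  B2 = {t0}
  B3 = {t1}
s0 ∈ B0, t0 ∈ B2 → different blocks

P ≁ Q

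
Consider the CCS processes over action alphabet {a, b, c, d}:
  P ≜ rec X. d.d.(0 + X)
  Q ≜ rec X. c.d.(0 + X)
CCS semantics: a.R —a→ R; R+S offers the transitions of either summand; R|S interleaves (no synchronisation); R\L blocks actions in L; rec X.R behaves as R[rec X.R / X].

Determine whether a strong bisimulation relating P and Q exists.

LTS(P): 3 reachable states
  p0 = rec X. d.d.(0 + X) ⊢ ··d··> p1
  p1 = d.(0 + (rec X. d.d.(0 + X))) ⊢ ··d··> p2
  p2 = 0 + (rec X. d.d.(0 + X)) ⊢ ··d··> p1
LTS(Q): 3 reachable states
  q0 = rec X. c.d.(0 + X) ⊢ ··c··> q1
  q1 = d.(0 + (rec X. c.d.(0 + X))) ⊢ ··d··> q2
  q2 = 0 + (rec X. c.d.(0 + X)) ⊢ ··c··> q1
Partition-refinement fixed point:
  B0 = {p0, p1, p2}
  B1 = {q0, q2}
  B2 = {q1}
p0 ∈ B0, q0 ∈ B1 → different blocks

not bisimilar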